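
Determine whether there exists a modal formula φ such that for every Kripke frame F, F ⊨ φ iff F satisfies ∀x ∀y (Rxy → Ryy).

Yes, by □(□q → q)

Yes: it is shift-reflexivity, defined by the T□ schema □(□q → q).
Suppose □(□q→q) is valid. Take Rxy and set V(q)={w : Ryw}. Then at y, □q holds; since □(□q→q) at x, □q→q at y, so q at y, i.e. Ryy.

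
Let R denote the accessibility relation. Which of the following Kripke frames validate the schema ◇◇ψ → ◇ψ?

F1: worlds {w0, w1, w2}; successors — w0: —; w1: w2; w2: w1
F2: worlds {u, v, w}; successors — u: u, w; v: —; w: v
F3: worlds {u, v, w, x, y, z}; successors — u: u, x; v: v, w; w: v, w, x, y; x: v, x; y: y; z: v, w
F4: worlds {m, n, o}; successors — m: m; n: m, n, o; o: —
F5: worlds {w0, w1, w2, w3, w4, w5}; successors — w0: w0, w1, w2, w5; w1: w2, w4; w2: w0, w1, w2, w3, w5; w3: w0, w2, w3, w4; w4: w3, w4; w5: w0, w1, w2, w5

Frame correspondent (Sahlqvist): ∀x ∀y ∀z (Rxy ∧ Ryz → Rxz) — i.e. transitivity.
F1: fails — Rw1w2 and Rw2w1 but not Rw1w1.
F2: fails — Ruw and Rwv but not Ruv.
F3: fails — Rvw and Rwx but not Rvx.
F4: satisfies the condition.
F5: fails — Rw5w1 and Rw1w4 but not Rw5w4.
Valid on: F4.

F4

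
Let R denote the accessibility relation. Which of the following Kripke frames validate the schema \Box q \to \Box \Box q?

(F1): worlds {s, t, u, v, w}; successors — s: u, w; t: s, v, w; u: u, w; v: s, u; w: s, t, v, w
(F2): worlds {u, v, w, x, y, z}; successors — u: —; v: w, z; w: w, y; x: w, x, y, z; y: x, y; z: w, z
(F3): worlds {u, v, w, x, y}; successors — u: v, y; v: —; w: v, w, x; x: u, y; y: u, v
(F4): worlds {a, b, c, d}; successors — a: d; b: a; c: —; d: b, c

none

The schema corresponds to transitivity: \forall x \forall y \forall z (Rxy \wedge Ryz \to Rxz).
(F1): fails — Rtv and Rvu but not Rtu.
(F2): fails — Ryx and Rxw but not Ryw.
(F3): fails — Rwx and Rxu but not Rwu.
(F4): fails — Rdb and Rba but not Rda.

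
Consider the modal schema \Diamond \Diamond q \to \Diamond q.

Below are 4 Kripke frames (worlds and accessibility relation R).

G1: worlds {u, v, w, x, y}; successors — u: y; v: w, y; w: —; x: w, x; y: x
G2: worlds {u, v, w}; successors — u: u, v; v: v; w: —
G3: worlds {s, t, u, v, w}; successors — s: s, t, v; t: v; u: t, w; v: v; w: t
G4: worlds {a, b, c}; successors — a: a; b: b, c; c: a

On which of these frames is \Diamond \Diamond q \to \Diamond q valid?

The schema corresponds to transitivity: \forall x \forall y \forall z (Rxy \wedge Ryz \to Rxz).
G1: fails — Ryx and Rxw but not Ryw.
G2: satisfies the condition.
G3: fails — Rwt and Rtv but not Rwv.
G4: fails — Rbc and Rca but not Rba.
Valid on: G2.

G2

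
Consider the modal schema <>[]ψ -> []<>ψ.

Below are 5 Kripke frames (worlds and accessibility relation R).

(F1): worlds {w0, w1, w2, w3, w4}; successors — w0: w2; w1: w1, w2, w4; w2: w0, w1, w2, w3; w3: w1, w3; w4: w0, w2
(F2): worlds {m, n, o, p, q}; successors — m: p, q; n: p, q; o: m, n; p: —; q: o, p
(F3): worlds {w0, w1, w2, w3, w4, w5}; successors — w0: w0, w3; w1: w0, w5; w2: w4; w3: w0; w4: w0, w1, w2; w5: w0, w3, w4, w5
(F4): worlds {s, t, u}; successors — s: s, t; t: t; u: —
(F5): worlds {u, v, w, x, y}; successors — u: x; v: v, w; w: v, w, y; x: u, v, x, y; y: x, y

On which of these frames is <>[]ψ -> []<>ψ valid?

Frame correspondent (Sahlqvist): forall x forall y forall z (Rxy & Rxz -> exists w (Ryw & Rzw)) — i.e. convergence.
(F1): fails — Rw2w0 and Rw2w3 but w0 and w3 have no common successor.
(F2): fails — Rmq and Rmp but q and p have no common successor.
(F3): fails — Rw4w1 and Rw4w2 but w1 and w2 have no common successor.
(F4): ✓.
(F5): fails — Rwy and Rwv but y and v have no common successor.
Valid on: (F4).

(F4)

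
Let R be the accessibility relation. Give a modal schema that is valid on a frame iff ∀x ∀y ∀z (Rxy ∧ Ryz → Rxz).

The condition is transitivity. The 4 schema □q → □□q defines it.

□q → □□q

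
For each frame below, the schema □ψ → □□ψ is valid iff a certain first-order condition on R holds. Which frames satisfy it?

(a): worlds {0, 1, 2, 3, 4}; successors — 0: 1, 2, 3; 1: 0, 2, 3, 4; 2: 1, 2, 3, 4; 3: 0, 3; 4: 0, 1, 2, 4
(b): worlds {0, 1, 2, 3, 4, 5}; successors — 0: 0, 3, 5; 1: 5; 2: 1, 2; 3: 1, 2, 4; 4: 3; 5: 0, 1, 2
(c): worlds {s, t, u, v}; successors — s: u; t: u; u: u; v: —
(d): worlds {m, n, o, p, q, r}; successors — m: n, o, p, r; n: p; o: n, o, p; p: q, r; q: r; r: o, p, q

Frame correspondent (Sahlqvist): ∀x ∀y ∀z (Rxy ∧ Ryz → Rxz) — i.e. transitivity.
(a): fails — R10 and R01 but not R11.
(b): fails — R34 and R43 but not R33.
(c): ✓.
(d): fails — Rop and Rpr but not Ror.

(c)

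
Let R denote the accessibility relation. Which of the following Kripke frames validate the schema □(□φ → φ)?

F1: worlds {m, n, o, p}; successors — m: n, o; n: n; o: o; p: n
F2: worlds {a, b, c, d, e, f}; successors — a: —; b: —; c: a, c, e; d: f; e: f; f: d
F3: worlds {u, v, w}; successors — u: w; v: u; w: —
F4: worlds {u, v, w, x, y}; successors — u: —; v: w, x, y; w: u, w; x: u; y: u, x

Frame correspondent (Sahlqvist): ∀x ∀y (Rxy → Ryy) — i.e. shift-reflexivity.
F1: holds.
F2: fails — Rdf but not Rff.
F3: fails — Rvu but not Ruu.
F4: fails — Ryx but not Rxx.
Valid on: F1.

F1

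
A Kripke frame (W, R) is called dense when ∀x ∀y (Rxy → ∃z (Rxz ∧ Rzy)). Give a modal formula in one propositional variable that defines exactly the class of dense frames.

A defining formula is □□ψ → □ψ (the C4 axiom).
Suppose □□ψ→□ψ is valid. Take Rxy and set V(ψ)={w : xR²w}. Then □□ψ at x, so □ψ at x, so ψ at y, i.e. ∃z(Rxz∧Rzy).

□□ψ → □ψ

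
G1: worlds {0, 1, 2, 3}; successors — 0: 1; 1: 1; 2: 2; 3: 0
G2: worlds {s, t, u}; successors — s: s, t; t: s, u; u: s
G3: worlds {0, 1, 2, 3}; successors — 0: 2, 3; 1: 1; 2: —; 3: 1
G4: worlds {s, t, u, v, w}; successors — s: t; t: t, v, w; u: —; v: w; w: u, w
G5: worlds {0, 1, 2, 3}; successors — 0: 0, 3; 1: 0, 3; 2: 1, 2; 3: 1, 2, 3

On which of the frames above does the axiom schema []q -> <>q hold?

G1, G2, G5

Frame correspondent (Sahlqvist): forall x exists y Rxy — i.e. seriality.
G1: ✓.
G2: ✓.
G3: fails — world 2 has no successor.
G4: fails — world u has no successor.
G5: ✓.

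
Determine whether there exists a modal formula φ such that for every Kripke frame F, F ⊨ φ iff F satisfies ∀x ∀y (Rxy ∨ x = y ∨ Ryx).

Not definable by any modal formula

If a class were modally definable it would be closed under disjoint unions (Goldblatt–Thomason).
Take 2 disjoint single-world reflexive frames: each is trivially connected, but their disjoint union has 2 worlds with no edge between distinct components, so it is not connected.
Hence connectedness of R is not modally definable.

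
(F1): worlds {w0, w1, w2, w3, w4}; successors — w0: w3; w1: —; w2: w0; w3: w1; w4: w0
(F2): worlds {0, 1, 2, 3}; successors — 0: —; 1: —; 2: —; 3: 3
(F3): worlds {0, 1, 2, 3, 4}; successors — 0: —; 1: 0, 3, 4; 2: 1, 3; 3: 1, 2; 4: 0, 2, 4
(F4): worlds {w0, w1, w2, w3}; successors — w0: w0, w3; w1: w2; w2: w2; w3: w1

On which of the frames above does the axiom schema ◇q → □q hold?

The schema corresponds to partial functionality: ∀x ∀y ∀z (Rxy ∧ Rxz → y = z).
(F1): holds.
(F2): holds.
(F3): fails — 1 sees both 0 and 3.
(F4): fails — w0 sees both w0 and w3.

(F1), (F2)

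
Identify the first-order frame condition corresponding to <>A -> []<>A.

Suppose ◇A→□◇A is valid. Take Rxy, Rxz and set V(A)={y}. Then ◇A at x, so □◇A at x, so ◇A at z, so some w with Rzw has A; w=y, i.e. Rzy. By symmetry of the argument, Ryz.

the Euclidean property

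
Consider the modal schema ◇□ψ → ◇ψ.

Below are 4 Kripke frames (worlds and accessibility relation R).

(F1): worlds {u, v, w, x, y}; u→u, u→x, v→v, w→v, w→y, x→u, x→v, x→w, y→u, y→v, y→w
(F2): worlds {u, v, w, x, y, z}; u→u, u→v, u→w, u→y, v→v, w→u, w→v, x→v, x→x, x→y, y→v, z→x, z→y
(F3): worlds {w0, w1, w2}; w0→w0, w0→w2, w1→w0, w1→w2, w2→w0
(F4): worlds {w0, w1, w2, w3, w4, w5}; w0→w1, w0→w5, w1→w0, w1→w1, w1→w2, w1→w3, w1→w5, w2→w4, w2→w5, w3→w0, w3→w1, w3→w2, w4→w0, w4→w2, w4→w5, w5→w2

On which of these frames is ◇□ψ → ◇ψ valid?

This is the axiom for a generalized confluence (Geach) condition; its first-order frame correspondent is ∀x ∀y (xRy → ∃w (yRw ∧ xRw)).
(F1): condition met.
(F2): fails — zRy but no t with yRt and zRt.
(F3): condition met.
(F4): fails — w0Rw5 but no w with w5Rw and w0Rw.

(F1), (F3)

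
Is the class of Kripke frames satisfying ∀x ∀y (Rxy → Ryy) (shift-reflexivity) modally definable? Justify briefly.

Yes — defined by □(□r → r)

The condition is shift-reflexivity. A defining modal formula is □(□r → r).
Suppose □(□r→r) is valid. Take Rxy and set V(r)={w : Ryw}. Then at y, □r holds; since □(□r→r) at x, □r→r at y, so r at y, i.e. Ryy.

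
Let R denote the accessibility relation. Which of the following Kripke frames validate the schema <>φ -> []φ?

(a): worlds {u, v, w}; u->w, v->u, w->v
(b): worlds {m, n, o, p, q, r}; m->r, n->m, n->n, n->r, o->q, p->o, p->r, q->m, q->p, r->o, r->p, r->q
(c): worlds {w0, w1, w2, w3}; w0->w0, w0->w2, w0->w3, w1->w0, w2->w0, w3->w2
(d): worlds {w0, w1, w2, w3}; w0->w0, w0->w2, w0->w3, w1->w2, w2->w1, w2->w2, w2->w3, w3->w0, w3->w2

(a)

Frame correspondent (Sahlqvist): forall x forall y forall z (Rxy & Rxz -> y = z) — i.e. partial functionality.
(a): condition met.
(b): fails — n sees both m and n.
(c): fails — w0 sees both w0 and w2.
(d): fails — w0 sees both w0 and w2.
Valid on: (a).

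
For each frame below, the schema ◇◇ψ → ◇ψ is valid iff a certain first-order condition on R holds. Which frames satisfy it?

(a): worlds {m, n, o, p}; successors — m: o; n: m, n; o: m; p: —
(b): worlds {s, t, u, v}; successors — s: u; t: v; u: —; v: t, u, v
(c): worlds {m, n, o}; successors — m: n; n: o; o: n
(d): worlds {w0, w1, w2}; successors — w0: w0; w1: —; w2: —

(d)

This is the axiom for transitivity; its first-order frame correspondent is ∀x ∀y ∀z (Rxy ∧ Ryz → Rxz).
(a): fails — Rnm and Rmo but not Rno.
(b): fails — Rtv and Rvt but not Rtt.
(c): fails — Rno and Ron but not Rnn.
(d): satisfies the condition.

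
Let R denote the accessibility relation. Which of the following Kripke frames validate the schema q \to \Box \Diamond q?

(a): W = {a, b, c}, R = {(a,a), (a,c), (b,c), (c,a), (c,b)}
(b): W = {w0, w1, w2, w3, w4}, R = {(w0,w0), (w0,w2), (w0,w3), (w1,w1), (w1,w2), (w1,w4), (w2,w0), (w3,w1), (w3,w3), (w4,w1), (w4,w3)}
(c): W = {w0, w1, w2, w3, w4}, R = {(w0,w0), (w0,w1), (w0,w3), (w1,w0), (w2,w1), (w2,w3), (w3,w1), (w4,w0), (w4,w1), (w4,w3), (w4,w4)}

(a)

This is the axiom for symmetry; its first-order frame correspondent is \forall x \forall y (Rxy \to Ryx).
(a): holds.
(b): fails — Rw1w2 but not Rw2w1.
(c): fails — Rw3w1 but not Rw1w3.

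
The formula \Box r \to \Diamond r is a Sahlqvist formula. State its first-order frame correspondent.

This schema is the D axiom.
It corresponds to seriality: \forall x \exists y Rxy.

seriality: \forall x \exists y Rxy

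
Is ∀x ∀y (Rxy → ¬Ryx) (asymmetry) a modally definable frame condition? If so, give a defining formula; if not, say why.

Any modally definable frame class is closed under surjective bounded morphisms.
The 4-cycle (worlds 0,1,2,3 with 0→1→2→3→0) is asymmetric. Mapping every world to a single reflexive point • is a surjective bounded morphism, and the reflexive point is not asymmetric (R•• but asymmetry requires ¬R••).
So no modal formula (or set of formulas) defines exactly the asymmetric frames.

No — not modally definable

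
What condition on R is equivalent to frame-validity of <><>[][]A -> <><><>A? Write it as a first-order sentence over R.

forall x forall y (x R^2 y -> exists w (y R^2 w & x R^3 w))

This is a Sahlqvist (Geach-type) schema ◇^2□^2A → □^0◇^3A.
Minimal-valuation argument: fix x; take any y with xR^2y and any z with xR^0z. Set V(A) to the set of worlds R-reachable from y in exactly 2 steps. Then □^2A holds at y, so the antecedent holds at x; validity forces ◇^3A at z, giving a w with zR^3w and yR^2w.
First-order correspondent: forall x forall y (x R^2 y -> exists w (y R^2 w & x R^3 w)).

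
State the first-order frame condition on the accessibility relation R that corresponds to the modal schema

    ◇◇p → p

∀x ∀y (xR²y → ∃w (y = w ∧ x = w))

This is a Sahlqvist (Geach-type) schema ◇^2□^0p → □^0◇^0p.
First-order correspondent: ∀x ∀y (xR²y → ∃w (y = w ∧ x = w)).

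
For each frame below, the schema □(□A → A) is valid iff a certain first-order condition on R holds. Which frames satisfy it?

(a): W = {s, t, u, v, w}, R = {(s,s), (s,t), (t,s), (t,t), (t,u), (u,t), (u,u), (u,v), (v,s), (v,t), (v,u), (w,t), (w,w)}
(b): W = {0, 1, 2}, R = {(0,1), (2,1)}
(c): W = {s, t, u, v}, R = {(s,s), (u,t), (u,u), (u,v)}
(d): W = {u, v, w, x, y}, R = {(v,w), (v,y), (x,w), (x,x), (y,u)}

none

Frame correspondent (Sahlqvist): ∀x ∀y (Rxy → Ryy) — i.e. shift-reflexivity.
(a): fails — Ruv but not Rvv.
(b): fails — R01 but not R11.
(c): fails — Ruv but not Rvv.
(d): fails — Rxw but not Rww.
Valid on no frame.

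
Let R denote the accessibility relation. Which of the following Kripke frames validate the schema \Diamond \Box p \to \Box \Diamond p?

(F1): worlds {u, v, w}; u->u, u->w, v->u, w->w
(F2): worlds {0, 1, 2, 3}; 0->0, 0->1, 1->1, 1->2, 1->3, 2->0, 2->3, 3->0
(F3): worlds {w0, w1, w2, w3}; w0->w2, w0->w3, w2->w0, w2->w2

This is the axiom for convergence; its first-order frame correspondent is \forall x \forall y \forall z (Rxy \wedge Rxz \to \exists w (Ryw \wedge Rzw)).
(F1): condition met.
(F2): fails — R11 and R13 but 1 and 3 have no common successor.
(F3): fails — Rw0w2 and Rw0w3 but w2 and w3 have no common successor.
Valid on: (F1).

(F1)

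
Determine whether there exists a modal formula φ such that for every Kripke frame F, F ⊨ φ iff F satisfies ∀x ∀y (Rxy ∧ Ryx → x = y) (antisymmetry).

Any modally definable frame class is closed under surjective bounded morphisms.
The 8-cycle (worlds s,t,u,v,w,x,y,z with s→t→u→v→w→x→y→z→s) is antisymmetric. Sending even-indexed worlds to s and odd-indexed worlds to t is a surjective bounded morphism onto the two-world frame with s↔t, which is not antisymmetric.
So no modal formula (or set of formulas) defines exactly the antisymmetric frames.

No — not modally definable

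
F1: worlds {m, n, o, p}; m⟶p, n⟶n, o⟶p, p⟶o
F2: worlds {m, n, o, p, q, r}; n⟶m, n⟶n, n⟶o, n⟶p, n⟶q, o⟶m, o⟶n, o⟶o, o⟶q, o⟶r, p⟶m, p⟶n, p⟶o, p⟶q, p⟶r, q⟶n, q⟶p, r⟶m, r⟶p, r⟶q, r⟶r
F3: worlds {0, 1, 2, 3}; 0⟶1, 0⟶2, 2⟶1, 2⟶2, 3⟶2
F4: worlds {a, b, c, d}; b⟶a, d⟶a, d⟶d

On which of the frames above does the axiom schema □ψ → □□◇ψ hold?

The schema corresponds to a generalized confluence (Geach) condition: ∀x ∀z (xR²z → ∃w (xRw ∧ zRw)).
F1: holds.
F2: fails — nR²m but no w with nRw and mRw.
F3: fails — 0R²1 but no w with 0Rw and 1Rw.
F4: fails — dR²a but no w with dRw and aRw.

F1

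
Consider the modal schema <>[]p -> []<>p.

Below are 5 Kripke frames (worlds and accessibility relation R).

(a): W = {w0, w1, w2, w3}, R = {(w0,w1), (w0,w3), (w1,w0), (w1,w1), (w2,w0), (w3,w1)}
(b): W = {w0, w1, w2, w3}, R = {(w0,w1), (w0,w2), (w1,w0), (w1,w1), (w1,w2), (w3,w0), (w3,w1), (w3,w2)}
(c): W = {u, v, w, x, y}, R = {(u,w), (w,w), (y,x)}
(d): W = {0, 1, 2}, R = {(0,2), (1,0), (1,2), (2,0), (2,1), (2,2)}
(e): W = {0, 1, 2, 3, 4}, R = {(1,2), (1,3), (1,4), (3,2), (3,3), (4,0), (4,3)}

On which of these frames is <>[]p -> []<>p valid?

(a), (d)

Frame correspondent (Sahlqvist): forall x forall y forall z (Rxy & Rxz -> exists w (Ryw & Rzw)) — i.e. convergence.
(a): condition met.
(b): fails — Rw0w1 and Rw0w2 but w1 and w2 have no common successor.
(c): fails — Ryx and Ryx but x and x have no common successor.
(d): condition met.
(e): fails — R12 and R12 but 2 and 2 have no common successor.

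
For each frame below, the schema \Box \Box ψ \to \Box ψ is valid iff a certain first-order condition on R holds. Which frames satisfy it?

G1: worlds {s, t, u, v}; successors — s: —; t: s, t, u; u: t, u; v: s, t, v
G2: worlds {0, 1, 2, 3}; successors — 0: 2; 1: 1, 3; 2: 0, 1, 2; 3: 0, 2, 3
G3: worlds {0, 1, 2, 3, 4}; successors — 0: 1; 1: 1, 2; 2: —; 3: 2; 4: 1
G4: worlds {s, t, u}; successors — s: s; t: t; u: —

The schema corresponds to density: \forall x \forall y (Rxy \to \exists z (Rxz \wedge Rzy)).
G1: holds.
G2: holds.
G3: fails — R32 but no z with R3z and Rz2.
G4: holds.
Valid on: G1, G2, G4.

G1, G2, G4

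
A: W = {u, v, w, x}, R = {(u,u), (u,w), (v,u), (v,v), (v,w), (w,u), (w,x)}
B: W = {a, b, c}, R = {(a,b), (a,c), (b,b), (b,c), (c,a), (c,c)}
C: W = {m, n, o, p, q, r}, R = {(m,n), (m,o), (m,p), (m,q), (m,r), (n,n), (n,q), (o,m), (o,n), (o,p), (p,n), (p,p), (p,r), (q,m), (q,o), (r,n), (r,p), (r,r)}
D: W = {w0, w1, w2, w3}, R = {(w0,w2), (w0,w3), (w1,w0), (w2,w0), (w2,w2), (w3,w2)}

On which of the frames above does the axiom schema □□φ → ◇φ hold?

B, C

Frame correspondent (Sahlqvist): ∀x ∃w (xR²w ∧ xRw) — i.e. a generalized confluence (Geach) condition.
A: fails — at x but no t with xR²t and xRt.
B: condition met.
C: condition met.
D: fails — at w1 but no w with w1R²w and w1Rw.
Valid on: B, C.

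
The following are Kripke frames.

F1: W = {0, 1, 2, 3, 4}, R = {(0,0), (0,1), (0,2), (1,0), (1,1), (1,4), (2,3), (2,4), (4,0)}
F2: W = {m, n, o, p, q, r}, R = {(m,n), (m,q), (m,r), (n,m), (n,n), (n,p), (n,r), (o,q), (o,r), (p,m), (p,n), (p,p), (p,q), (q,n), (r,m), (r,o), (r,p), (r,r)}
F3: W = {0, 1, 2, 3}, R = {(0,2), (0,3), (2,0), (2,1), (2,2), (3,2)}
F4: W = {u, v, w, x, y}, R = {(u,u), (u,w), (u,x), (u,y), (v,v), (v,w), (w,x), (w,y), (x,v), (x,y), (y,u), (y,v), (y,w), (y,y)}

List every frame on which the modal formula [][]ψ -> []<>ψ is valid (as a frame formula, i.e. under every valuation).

Frame correspondent (Sahlqvist): forall x forall z (xRz -> exists w (x R^2 w & zRw)) — i.e. a generalized confluence (Geach) condition.
F1: fails — 2R3 but no w with 2R²w and 3Rw.
F2: satisfies the condition.
F3: fails — 2R1 but no w with 2R²w and 1Rw.
F4: satisfies the condition.
Valid on: F2, F4.

F2, F4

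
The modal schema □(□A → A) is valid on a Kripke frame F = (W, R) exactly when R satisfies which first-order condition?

shift-reflexivity

This schema is the T□ axiom.
Its frame correspondent is shift-reflexivity — ∀x ∀y (Rxy → Ryy).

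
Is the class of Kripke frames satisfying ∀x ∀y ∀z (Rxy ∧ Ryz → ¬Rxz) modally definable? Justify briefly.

Any modally definable frame class is closed under surjective bounded morphisms.
The 3-cycle (worlds 0,1,2 with 0→1→2→0) is intransitive. Mapping every world to a single reflexive point • is a surjective bounded morphism; the reflexive point is not intransitive (R••∧R•• but R••).
So no modal formula (or set of formulas) defines exactly the intransitive frames.

Not definable by any modal formula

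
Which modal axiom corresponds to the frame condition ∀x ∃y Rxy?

□q → ◇q

This is seriality; the standard corresponding axiom is D: □q → ◇q.
Suppose □q→◇q is valid. At any x set V(q)=W. Then □q at x, so ◇q at x, so x has a successor.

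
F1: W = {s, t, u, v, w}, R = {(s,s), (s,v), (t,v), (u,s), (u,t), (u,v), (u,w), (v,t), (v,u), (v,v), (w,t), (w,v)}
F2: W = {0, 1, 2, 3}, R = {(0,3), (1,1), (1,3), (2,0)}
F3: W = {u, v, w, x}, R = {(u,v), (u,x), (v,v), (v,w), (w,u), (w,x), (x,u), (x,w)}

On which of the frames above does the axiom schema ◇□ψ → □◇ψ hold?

The schema corresponds to convergence: ∀x ∀y ∀z (Rxy ∧ Rxz → ∃w (Ryw ∧ Rzw)).
F1: satisfies the condition.
F2: fails — R03 and R03 but 3 and 3 have no common successor.
F3: fails — Rvv and Rvw but v and w have no common successor.

F1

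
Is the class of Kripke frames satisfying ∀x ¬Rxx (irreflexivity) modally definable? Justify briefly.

No

Any modally definable frame class is closed under surjective bounded morphisms.
The 2-cycle (worlds w0,w1 with w0→w1→w0) is irreflexive, and the map sending every world to a single reflexive point • is a surjective bounded morphism (forth: every edge maps to (•,•); back: every world has a successor). So any modal formula valid on the 2-cycle is also valid on the reflexive point, which is not irreflexive.
So no modal formula (or set of formulas) defines exactly the irreflexive frames.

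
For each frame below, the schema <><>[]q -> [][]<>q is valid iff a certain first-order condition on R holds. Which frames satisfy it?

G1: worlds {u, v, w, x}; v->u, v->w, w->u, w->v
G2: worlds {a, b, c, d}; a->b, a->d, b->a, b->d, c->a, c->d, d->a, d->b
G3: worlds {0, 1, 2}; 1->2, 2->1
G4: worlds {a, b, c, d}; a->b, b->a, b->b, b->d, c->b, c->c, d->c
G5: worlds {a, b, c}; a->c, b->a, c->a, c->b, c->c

Frame correspondent (Sahlqvist): forall x forall y forall z ((x R^2 y & x R^2 z) -> exists w (yRw & zRw)) — i.e. a generalized confluence (Geach) condition.
G1: fails — vR²u, vR²u but no t with uRt and uRt.
G2: satisfies the condition.
G3: satisfies the condition.
G4: fails — aR²a, aR²d but no w with aRw and dRw.
G5: fails — aR²a, aR²b but no w with aRw and bRw.
Valid on: G2, G3.

G2, G3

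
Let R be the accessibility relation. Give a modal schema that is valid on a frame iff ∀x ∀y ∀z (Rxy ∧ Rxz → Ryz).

A defining formula is ◇ψ → □◇ψ (the 5 axiom).
Suppose ◇ψ→□◇ψ is valid. Take Rxy, Rxz and set V(ψ)={y}. Then ◇ψ at x, so □◇ψ at x, so ◇ψ at z, so some w with Rzw has ψ; w=y, i.e. Rzy. By symmetry of the argument, Ryz.

◇ψ → □◇ψ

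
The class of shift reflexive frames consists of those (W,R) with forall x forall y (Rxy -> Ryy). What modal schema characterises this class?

□(□p → p)

The condition is shift-reflexivity. The T□ schema □(□p → p) defines it.
Suppose □(□p→p) is valid. Take Rxy and set V(p)={w : Ryw}. Then at y, □p holds; since □(□p→p) at x, □p→p at y, so p at y, i.e. Ryy.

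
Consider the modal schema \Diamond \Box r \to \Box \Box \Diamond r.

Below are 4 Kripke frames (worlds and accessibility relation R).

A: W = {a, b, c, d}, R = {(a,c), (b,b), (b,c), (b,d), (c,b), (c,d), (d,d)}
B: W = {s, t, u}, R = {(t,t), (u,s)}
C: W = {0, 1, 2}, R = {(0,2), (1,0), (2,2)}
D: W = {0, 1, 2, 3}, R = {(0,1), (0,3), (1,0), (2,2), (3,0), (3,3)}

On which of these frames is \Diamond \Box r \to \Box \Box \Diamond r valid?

A, B, C

This is the axiom for a generalized confluence (Geach) condition; its first-order frame correspondent is \forall x \forall y \forall z ((xRy \wedge x R^2 z) \to \exists w (yRw \wedge zRw)).
A: condition met.
B: condition met.
C: condition met.
D: fails — 0R1, 0R²0 but no w with 1Rw and 0Rw.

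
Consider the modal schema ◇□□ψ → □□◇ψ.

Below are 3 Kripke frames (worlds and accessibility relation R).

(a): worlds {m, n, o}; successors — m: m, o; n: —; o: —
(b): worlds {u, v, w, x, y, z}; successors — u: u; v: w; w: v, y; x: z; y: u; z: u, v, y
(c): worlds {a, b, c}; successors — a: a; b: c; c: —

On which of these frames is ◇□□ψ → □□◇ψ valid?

(c)

Frame correspondent (Sahlqvist): ∀x ∀y ∀z ((xRy ∧ xR²z) → ∃w (yR²w ∧ zRw)) — i.e. a generalized confluence (Geach) condition.
(a): fails — mRm, mR²o but no w with mR²w and oRw.
(b): fails — wRv, wR²u but no t with vR²t and uRt.
(c): holds.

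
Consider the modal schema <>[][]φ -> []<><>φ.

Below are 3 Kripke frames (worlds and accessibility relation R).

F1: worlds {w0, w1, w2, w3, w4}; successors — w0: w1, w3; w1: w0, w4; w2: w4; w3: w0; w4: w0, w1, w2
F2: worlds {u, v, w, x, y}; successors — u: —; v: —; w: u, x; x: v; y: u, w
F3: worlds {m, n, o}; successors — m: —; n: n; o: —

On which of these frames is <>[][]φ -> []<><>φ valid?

F1, F3

Frame correspondent (Sahlqvist): forall x forall y forall z ((xRy & xRz) -> exists w (y R^2 w & z R^2 w)) — i.e. a generalized confluence (Geach) condition.
F1: ✓.
F2: fails — wRu, wRu but no t with uR²t and uR²t.
F3: ✓.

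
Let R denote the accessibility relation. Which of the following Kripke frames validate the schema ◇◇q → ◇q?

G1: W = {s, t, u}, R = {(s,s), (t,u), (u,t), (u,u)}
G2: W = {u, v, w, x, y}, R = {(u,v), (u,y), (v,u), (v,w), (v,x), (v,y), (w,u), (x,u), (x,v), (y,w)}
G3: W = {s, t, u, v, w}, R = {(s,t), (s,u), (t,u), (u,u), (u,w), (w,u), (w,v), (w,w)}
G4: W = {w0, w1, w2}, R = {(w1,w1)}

G4

This is the axiom for transitivity; its first-order frame correspondent is ∀x ∀y ∀z (Rxy ∧ Ryz → Rxz).
G1: fails — Rtu and Rut but not Rtt.
G2: fails — Ruv and Rvw but not Ruw.
G3: fails — Ruw and Rwv but not Ruv.
G4: ✓.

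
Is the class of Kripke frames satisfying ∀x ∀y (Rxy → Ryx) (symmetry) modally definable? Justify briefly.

The condition is symmetry. A defining modal formula is q → □◇q.
Suppose q→□◇q is valid. Take Rxy and set V(q)={x}. Then q at x, so □◇q at x, so ◇q at y, so some z with Ryz has q; z=x, i.e. Ryx.

Yes — defined by q → □◇q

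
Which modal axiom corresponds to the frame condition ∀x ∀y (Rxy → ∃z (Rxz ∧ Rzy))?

The condition is density. The C4 schema □□r → □r defines it.
Suppose □□r→□r is valid. Take Rxy and set V(r)={w : xR²w}. Then □□r at x, so □r at x, so r at y, i.e. ∃z(Rxz∧Rzy).

□□r → □r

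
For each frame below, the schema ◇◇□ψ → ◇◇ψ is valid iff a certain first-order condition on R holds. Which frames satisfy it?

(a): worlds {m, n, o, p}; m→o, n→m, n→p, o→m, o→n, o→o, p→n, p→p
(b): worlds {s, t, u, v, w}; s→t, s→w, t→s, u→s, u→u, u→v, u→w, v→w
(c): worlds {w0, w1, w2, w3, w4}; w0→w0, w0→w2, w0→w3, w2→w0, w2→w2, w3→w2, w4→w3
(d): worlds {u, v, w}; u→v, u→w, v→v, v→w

The schema corresponds to a generalized confluence (Geach) condition: ∀x ∀y (xR²y → ∃w (yRw ∧ xR²w)).
(a): fails — pR²m but no w with mRw and pR²w.
(b): fails — sR²s but no w* with sRw* and sR²w*.
(c): holds.
(d): fails — uR²w but no t with wRt and uR²t.

(c)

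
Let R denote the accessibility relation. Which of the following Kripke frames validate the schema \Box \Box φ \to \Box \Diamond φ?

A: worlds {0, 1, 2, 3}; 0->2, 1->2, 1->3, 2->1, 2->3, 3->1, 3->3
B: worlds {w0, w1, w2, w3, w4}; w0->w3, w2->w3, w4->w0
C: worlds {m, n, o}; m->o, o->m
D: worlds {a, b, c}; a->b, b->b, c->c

This is the axiom for a generalized confluence (Geach) condition; its first-order frame correspondent is \forall x \forall z (xRz \to \exists w (x R^2 w \wedge zRw)).
A: holds.
B: fails — w0Rw3 but no w with w0R²w and w3Rw.
C: holds.
D: holds.

A, C, D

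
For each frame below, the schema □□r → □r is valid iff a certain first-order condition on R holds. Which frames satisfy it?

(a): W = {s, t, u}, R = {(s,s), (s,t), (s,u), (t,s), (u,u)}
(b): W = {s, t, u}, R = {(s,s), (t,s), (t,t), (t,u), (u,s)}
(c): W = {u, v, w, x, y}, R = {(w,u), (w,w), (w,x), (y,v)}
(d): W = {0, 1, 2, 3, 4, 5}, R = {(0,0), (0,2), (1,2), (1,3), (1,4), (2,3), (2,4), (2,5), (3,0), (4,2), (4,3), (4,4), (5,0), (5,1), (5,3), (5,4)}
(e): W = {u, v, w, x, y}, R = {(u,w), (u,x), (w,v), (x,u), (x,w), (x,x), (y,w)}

(a), (b)

Frame correspondent (Sahlqvist): ∀x ∀y (Rxy → ∃z (Rxz ∧ Rzy)) — i.e. density.
(a): satisfies the condition.
(b): satisfies the condition.
(c): fails — Ryv but no z with Ryz and Rzv.
(d): fails — R25 but no z with R2z and Rz5.
(e): fails — Ryw but no z with Ryz and Rzw.
Valid on: (a), (b).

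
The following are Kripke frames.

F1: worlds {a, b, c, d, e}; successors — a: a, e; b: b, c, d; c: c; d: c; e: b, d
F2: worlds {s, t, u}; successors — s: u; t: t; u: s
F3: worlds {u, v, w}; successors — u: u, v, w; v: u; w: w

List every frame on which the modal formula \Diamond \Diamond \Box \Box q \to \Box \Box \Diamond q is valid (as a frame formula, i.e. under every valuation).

none

This is the axiom for a generalized confluence (Geach) condition; its first-order frame correspondent is \forall x \forall y \forall z ((x R^2 y \wedge x R^2 z) \to \exists w (y R^2 w \wedge zRw)).
F1: fails — aR²a, aR²d but no w with aR²w and dRw.
F2: fails — sR²s, sR²s but no w with sR²w and sRw.
F3: fails — uR²w, uR²v but no t with wR²t and vRt.
Valid on no frame.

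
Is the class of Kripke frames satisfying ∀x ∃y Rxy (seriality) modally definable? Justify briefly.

Yes — defined by □r → ◇r

The condition is seriality. A defining modal formula is □r → ◇r.
Suppose □r→◇r is valid. At any x set V(r)=W. Then □r at x, so ◇r at x, so x has a successor.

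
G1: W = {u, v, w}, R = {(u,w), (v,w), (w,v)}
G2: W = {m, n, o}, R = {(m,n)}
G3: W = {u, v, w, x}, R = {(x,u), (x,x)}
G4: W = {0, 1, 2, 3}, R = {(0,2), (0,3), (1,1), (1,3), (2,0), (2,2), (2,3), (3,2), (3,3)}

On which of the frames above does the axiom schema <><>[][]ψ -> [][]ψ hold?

Frame correspondent (Sahlqvist): forall x forall y forall z ((x R^2 y & x R^2 z) -> exists w (y R^2 w & z = w)) — i.e. a generalized confluence (Geach) condition.
G1: condition met.
G2: condition met.
G3: fails — xR²u, xR²u but no t with uR²t and u=t.
G4: fails — 1R²2, 1R²1 but no w with 2R²w and 1=w.
Valid on: G1, G2.

G1, G2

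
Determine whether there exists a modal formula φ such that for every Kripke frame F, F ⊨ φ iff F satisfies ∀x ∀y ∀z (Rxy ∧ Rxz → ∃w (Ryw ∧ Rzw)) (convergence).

The condition is convergence. A defining modal formula is ◇□q → □◇q.
Suppose ◇□q→□◇q is valid. Take Rxy, Rxz and set V(q)={w : Ryw}. Then □q at y so ◇□q at x, so □◇q at x, so ◇q at z, giving w with Rzw and Ryw.

Yes — defined by ◇□q → □◇q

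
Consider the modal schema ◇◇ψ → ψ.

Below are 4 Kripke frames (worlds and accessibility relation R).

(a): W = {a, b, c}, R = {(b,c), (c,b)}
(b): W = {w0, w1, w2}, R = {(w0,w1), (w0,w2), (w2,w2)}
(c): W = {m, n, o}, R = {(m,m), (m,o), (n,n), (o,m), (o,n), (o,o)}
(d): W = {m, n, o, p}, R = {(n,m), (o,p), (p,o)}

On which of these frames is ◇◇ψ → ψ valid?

(a), (d)

This is the axiom for a generalized confluence (Geach) condition; its first-order frame correspondent is ∀x ∀y (xR²y → ∃w (y = w ∧ x = w)).
(a): holds.
(b): fails — w0R²w2 but w2 ≠ w0.
(c): fails — mR²n but n ≠ m.
(d): holds.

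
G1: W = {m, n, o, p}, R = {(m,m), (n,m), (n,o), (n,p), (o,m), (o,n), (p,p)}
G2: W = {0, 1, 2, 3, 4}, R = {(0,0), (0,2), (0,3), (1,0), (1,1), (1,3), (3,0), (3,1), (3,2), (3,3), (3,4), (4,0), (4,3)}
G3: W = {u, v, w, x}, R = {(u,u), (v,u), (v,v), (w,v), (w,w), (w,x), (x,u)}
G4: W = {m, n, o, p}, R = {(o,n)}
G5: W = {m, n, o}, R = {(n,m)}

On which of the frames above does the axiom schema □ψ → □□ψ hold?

G4, G5

Frame correspondent (Sahlqvist): ∀x ∀y ∀z (Rxy ∧ Ryz → Rxz) — i.e. transitivity.
G1: fails — Ron and Rno but not Roo.
G2: fails — R10 and R02 but not R12.
G3: fails — Rwx and Rxu but not Rwu.
G4: ✓.
G5: ✓.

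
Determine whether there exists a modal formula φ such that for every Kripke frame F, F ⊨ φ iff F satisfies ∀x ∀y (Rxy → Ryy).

Yes — defined by □(□p → p)

Yes: it is shift-reflexivity, defined by the T□ schema □(□p → p).
Suppose □(□p→p) is valid. Take Rxy and set V(p)={w : Ryw}. Then at y, □p holds; since □(□p→p) at x, □p→p at y, so p at y, i.e. Ryy.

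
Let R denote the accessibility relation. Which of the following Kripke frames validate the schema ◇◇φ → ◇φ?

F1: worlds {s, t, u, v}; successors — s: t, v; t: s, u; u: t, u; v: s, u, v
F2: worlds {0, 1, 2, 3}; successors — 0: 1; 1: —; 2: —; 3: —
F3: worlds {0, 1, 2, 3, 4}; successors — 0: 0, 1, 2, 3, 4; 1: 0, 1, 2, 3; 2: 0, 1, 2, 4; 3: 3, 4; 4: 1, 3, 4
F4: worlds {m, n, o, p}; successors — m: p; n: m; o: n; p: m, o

F2

Frame correspondent (Sahlqvist): ∀x ∀y ∀z (Rxy ∧ Ryz → Rxz) — i.e. transitivity.
F1: fails — Rut and Rts but not Rus.
F2: ✓.
F3: fails — R10 and R04 but not R14.
F4: fails — Ron and Rnm but not Rom.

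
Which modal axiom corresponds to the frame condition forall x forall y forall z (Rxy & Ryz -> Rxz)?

□ψ → □□ψ

The condition is transitivity. The 4 schema □ψ → □□ψ defines it.
Suppose □ψ→□□ψ is valid. Take Rxy, Ryz and set V(ψ)={w : Rxw}. Then □ψ at x, so □□ψ at x, so □ψ at y, so ψ at z, i.e. Rxz.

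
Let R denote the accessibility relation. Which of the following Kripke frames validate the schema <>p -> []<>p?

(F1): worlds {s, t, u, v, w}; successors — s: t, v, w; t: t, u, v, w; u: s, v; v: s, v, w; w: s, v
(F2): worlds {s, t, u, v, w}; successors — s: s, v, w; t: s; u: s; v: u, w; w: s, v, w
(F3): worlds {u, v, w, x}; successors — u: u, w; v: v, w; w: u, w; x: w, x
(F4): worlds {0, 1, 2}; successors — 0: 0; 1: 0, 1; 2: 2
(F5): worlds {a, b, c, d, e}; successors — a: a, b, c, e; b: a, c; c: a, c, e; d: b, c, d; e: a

The schema corresponds to the Euclidean property: forall x forall y forall z (Rxy & Rxz -> Ryz).
(F1): fails — Rsv and Rst but not Rvt.
(F2): fails — Rsv and Rsv but not Rvv.
(F3): fails — Rvw and Rvv but not Rwv.
(F4): fails — R10 and R11 but not R01.
(F5): fails — Rab and Rab but not Rbb.

none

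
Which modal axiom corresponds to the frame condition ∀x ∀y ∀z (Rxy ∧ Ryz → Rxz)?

A defining formula is □s → □□s (the 4 axiom).
Suppose □s→□□s is valid. Take Rxy, Ryz and set V(s)={w : Rxw}. Then □s at x, so □□s at x, so □s at y, so s at z, i.e. Rxz.

□s → □□s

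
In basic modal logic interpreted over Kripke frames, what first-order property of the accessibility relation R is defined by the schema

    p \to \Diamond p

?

Equivalently (dual form): □p → p.
Suppose □p→p is valid. At any x set V(p)={w : Rxw}. Then □p holds at x, so p holds at x, i.e. Rxx.
Conversely, on a frame with reflexivity the schema holds at every world under every valuation.
So the correspondent is reflexivity.

reflexivity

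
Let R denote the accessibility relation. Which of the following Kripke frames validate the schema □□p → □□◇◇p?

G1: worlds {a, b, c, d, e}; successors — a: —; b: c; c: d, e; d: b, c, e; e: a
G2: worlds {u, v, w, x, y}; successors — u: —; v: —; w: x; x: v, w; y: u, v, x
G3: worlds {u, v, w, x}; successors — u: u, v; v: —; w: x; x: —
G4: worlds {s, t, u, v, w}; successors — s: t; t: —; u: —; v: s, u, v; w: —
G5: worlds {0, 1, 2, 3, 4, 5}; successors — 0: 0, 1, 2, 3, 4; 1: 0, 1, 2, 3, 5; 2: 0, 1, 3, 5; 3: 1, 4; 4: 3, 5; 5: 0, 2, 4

G5

Frame correspondent (Sahlqvist): ∀x ∀z (xR²z → ∃w (xR²w ∧ zR²w)) — i.e. a generalized confluence (Geach) condition.
G1: fails — bR²e but no w with bR²w and eR²w.
G2: fails — wR²v but no t with wR²t and vR²t.
G3: fails — uR²v but no t with uR²t and vR²t.
G4: fails — vR²s but no w* with vR²w* and sR²w*.
G5: ✓.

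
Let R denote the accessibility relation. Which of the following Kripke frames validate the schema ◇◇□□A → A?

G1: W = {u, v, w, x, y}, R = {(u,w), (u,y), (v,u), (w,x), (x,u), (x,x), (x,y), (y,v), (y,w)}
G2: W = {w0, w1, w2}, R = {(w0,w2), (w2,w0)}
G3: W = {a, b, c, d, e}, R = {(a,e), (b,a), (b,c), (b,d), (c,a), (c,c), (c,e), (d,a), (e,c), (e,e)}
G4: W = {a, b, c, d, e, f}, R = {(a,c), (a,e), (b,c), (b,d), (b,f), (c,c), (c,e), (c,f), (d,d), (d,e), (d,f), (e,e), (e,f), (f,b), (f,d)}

G2

Frame correspondent (Sahlqvist): ∀x ∀y (xR²y → ∃w (yR²w ∧ x = w)) — i.e. a generalized confluence (Geach) condition.
G1: fails — uR²v but no t with vR²t and u=t.
G2: condition met.
G3: fails — bR²a but no w with aR²w and b=w.
G4: fails — aR²c but no w with cR²w and a=w.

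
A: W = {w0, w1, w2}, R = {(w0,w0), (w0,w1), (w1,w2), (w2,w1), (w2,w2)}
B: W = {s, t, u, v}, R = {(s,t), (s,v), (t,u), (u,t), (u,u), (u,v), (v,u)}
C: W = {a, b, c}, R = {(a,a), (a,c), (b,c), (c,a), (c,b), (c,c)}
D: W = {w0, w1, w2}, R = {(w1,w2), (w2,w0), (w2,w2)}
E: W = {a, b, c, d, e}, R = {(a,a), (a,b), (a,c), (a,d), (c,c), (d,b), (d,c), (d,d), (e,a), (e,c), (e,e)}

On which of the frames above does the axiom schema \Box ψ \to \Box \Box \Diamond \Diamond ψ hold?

A, B, C

This is the axiom for a generalized confluence (Geach) condition; its first-order frame correspondent is \forall x \forall z (x R^2 z \to \exists w (xRw \wedge z R^2 w)).
A: satisfies the condition.
B: satisfies the condition.
C: satisfies the condition.
D: fails — w1R²w0 but no w with w1Rw and w0R²w.
E: fails — aR²b but no w with aRw and bR²w.
Valid on: A, B, C.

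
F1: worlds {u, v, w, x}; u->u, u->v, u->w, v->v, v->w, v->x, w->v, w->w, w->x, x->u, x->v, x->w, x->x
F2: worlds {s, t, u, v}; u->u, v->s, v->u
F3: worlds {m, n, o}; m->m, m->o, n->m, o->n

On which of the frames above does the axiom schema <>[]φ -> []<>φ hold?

The schema corresponds to convergence: forall x forall y forall z (Rxy & Rxz -> exists w (Ryw & Rzw)).
F1: satisfies the condition.
F2: fails — Rvu and Rvs but u and s have no common successor.
F3: fails — Rmo and Rmm but o and m have no common successor.
Valid on: F1.

F1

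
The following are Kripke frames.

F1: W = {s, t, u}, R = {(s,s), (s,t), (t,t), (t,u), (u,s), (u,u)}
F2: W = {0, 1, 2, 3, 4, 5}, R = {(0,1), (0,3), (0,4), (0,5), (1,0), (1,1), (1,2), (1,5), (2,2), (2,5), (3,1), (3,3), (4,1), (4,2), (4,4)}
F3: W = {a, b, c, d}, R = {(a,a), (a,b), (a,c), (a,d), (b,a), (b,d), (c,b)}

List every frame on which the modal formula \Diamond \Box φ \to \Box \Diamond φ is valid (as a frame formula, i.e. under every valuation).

Frame correspondent (Sahlqvist): \forall x \forall y \forall z (Rxy \wedge Rxz \to \exists w (Ryw \wedge Rzw)) — i.e. convergence.
F1: holds.
F2: fails — R01 and R05 but 1 and 5 have no common successor.
F3: fails — Rab and Rac but b and c have no common successor.

F1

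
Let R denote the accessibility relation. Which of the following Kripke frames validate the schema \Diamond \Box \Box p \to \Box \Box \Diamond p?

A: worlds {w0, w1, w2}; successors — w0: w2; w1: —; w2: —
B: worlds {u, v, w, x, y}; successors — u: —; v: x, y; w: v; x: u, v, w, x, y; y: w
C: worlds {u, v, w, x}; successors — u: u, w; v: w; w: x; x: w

This is the axiom for a generalized confluence (Geach) condition; its first-order frame correspondent is \forall x \forall y \forall z ((xRy \wedge x R^2 z) \to \exists w (y R^2 w \wedge zRw)).
A: holds.
B: fails — vRx, vR²u but no t with xR²t and uRt.
C: fails — uRw, uR²w but no t with wR²t and wRt.
Valid on: A.

A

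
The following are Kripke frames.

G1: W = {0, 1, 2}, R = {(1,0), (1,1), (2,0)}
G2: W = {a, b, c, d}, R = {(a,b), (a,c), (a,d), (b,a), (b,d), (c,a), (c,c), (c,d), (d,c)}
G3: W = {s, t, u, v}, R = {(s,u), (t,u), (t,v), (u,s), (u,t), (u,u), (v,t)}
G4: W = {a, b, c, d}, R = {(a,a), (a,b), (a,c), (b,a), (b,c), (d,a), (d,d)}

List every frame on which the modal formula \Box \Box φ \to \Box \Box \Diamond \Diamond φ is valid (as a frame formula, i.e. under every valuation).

G2, G3

This is the axiom for a generalized confluence (Geach) condition; its first-order frame correspondent is \forall x \forall z (x R^2 z \to \exists w (x R^2 w \wedge z R^2 w)).
G1: fails — 1R²0 but no w with 1R²w and 0R²w.
G2: condition met.
G3: condition met.
G4: fails — aR²c but no w with aR²w and cR²w.
Valid on: G2, G3.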